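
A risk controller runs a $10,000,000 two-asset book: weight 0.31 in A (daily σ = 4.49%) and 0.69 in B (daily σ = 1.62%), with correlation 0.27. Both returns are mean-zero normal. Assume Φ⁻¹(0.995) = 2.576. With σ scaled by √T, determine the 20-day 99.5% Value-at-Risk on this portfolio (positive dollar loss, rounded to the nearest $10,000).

σ_p = √(0.31²·4.49² + 0.69²·1.62² + 2·0.27·0.31·0.69·4.49·1.62) = 2.007%.
σ_{20d} = 2.007% × √20 = 8.976%.
VaR = 2.576 × 8.976% = 23.122%; on $10,000,000 that is $2,312,200.

$2,310,000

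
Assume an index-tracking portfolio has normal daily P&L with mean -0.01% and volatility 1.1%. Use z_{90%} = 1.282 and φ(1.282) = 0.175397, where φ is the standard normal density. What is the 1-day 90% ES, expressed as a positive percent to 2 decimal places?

Tail multiplier: φ(z)/(1−α) = 0.175397 / 0.1 = 1.754.
ES = −(-0.01%) + 1.1% × 1.754 = 1.939%.

1.94%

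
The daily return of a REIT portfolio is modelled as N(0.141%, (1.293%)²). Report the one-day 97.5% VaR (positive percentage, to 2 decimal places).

At 97.5% one-sided, z = 1.960.
VaR = −μ + z·σ = −(0.141%) + 1.960 × 1.293% = 2.393%.

2.39%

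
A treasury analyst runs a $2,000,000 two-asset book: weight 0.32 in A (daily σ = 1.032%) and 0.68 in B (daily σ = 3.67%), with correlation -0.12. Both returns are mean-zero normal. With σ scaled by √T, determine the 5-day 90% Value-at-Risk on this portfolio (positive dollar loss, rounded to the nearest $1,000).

σ_p = √(0.32²·1.032² + 0.68²·3.67² + 2·-0.12·0.32·0.68·1.032·3.67) = 2.478%.
σ_{5d} = 2.478% × √5 = 5.541%.
z(90%) = 1.282.
VaR = 1.282 × 5.541% = 7.104%; on $2,000,000 that is $142,080.

$142,000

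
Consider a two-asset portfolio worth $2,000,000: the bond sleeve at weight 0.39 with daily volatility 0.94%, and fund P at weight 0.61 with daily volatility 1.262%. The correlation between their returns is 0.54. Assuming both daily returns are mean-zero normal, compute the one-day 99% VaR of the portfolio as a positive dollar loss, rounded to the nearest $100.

$47,300

σ_p² = 0.39²·0.94² + 0.61²·1.262² + 2·0.54·0.39·0.61·0.94·1.262 = 1.0318 (%²).
σ_p = √1.0318 = 1.016%.
At 99%, z = 2.326.
VaR = 2.326 × 1.016% = 2.363%; on $2,000,000 that is $47,260.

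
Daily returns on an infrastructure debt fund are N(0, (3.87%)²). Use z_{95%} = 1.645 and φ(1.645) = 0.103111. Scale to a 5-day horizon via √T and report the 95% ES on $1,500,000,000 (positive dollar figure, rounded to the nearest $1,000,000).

$268,000,000

σ_{5d} = 3.87% × √5 = 8.654%.
ES multiplier = φ(z)/(1−α) = 0.103111/0.05 = 2.062.
ES = 8.654% × 2.062 = 17.845%; on $1,500,000,000: $267,675,000.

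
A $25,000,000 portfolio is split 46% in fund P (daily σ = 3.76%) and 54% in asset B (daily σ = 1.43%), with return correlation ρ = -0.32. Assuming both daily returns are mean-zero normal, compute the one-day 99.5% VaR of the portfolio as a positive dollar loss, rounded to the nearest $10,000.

σ_p² = 0.46²·3.76² + 0.54²·1.43² + 2·-0.32·0.46·0.54·3.76·1.43 = 2.7330 (%²).
σ_p = √2.7330 = 1.653%.
At 99.5%, z = 2.576.
VaR = 2.576 × 1.653% = 4.258%; on $25,000,000 that is $1,064,500.

$1,060,000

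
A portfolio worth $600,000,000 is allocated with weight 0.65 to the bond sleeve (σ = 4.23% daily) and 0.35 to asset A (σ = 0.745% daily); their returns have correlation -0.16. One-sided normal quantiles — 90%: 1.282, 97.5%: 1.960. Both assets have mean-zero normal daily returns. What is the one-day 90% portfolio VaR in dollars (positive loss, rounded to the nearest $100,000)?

σ_p² = 0.65²·4.23² + 0.35²·0.745² + 2·-0.16·0.65·0.35·4.23·0.745 = 7.3983 (%²).
σ_p = √7.3983 = 2.720%.
VaR = 1.282 × 2.720% = 3.487%; on $600,000,000 that is $20,922,000.

$20,900,000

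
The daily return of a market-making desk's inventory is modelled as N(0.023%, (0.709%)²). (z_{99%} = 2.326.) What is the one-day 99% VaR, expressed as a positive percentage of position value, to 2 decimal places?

1.63%

VaR = −μ + z·σ = −(0.023%) + 2.326 × 0.709% = 1.626%.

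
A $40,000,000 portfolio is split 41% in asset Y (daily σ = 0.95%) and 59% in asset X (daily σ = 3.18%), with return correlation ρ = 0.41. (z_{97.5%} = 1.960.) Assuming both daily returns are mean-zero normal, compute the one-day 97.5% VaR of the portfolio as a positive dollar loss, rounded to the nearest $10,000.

σ_p² = 0.41²·0.95² + 0.59²·3.18² + 2·0.41·0.41·0.59·0.95·3.18 = 4.2711 (%²).
σ_p = √4.2711 = 2.067%.
VaR = 1.960 × 2.067% = 4.051%; on $40,000,000 that is $1,620,400.

$1,620,000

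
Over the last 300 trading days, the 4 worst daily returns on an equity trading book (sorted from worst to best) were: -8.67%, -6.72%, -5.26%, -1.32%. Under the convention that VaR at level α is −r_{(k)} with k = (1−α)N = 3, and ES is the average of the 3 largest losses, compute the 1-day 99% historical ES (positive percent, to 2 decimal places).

6.88%

The 3 worst returns sum to -20.65%.
ES = −(-20.65%) / 3 = 6.8833…% ≈ 6.88%.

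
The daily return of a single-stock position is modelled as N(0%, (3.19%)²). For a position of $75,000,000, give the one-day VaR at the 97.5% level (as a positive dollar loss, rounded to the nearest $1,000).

$4,689,000

At 97.5% one-sided, z = 1.960.
VaR = z·σ = 1.960 × 3.19% = 6.252%.
On $75,000,000: 0.06252 × $75,000,000 = $4,689,000.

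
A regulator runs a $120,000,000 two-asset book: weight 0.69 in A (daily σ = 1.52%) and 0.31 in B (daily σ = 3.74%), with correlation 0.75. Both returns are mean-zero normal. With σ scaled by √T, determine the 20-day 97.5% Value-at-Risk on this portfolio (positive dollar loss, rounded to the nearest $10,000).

$21,730,000

σ_p = √(0.69²·1.52² + 0.31²·3.74² + 2·0.75·0.69·0.31·1.52·3.74) = 2.066%.
σ_{20d} = 2.066% × √20 = 9.239%.
z(97.5%) = 1.960.
VaR = 1.960 × 9.239% = 18.108%; on $120,000,000 that is $21,729,600.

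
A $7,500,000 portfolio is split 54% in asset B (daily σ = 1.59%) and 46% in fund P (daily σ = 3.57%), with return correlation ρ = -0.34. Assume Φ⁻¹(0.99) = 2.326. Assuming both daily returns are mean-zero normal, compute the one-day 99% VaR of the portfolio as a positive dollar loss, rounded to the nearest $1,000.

$274,000

σ_p² = 0.54²·1.59² + 0.46²·3.57² + 2·-0.34·0.54·0.46·1.59·3.57 = 2.4752 (%²).
σ_p = √2.4752 = 1.573%.
VaR = 2.326 × 1.573% = 3.659%; on $7,500,000 that is $274,425.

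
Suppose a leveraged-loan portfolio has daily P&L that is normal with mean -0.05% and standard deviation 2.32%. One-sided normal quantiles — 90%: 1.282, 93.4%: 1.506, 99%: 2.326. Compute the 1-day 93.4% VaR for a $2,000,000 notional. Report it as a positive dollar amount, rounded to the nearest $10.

$70,880

VaR = −μ + z·σ = −(-0.05%) + 1.506 × 2.32% = 3.544%.
On $2,000,000: 0.03544 × $2,000,000 = $70,880.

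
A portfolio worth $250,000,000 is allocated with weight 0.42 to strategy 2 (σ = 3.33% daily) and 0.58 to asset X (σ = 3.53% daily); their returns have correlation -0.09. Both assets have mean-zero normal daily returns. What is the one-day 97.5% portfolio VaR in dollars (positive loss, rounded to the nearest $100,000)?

σ_p² = 0.42²·3.33² + 0.58²·3.53² + 2·-0.09·0.42·0.58·3.33·3.53 = 5.6325 (%²).
σ_p = √5.6325 = 2.373%.
At 97.5%, z = 1.960.
VaR = 1.960 × 2.373% = 4.651%; on $250,000,000 that is $11,627,500.

$11,600,000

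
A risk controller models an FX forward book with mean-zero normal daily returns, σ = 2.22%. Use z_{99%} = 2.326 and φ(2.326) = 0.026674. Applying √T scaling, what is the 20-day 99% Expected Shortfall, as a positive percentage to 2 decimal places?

σ_{20d} = 2.22% × √20 = 9.928%.
ES multiplier = φ(z)/(1−α) = 0.026674/0.01 = 2.667.
ES = 9.928% × 2.667 = 26.478%.

26.48%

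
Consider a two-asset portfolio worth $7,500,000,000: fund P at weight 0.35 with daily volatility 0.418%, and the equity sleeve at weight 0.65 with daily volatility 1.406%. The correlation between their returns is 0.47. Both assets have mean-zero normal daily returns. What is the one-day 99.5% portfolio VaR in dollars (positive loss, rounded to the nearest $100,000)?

σ_p² = 0.35²·0.418² + 0.65²·1.406² + 2·0.47·0.35·0.65·0.418·1.406 = 0.9823 (%²).
σ_p = √0.9823 = 0.991%.
At 99.5%, z = 2.576.
VaR = 2.576 × 0.991% = 2.553%; on $7,500,000,000 that is $191,475,000.

$191,500,000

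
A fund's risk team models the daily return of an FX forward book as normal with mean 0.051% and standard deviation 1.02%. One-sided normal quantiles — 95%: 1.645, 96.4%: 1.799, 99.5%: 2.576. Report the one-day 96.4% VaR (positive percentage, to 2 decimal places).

1.78%

VaR = −μ + z·σ = −(0.051%) + 1.799 × 1.02% = 1.784%.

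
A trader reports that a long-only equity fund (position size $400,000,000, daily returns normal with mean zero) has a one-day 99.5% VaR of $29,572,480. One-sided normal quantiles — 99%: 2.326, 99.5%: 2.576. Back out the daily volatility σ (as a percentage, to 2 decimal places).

VaR as a fraction: $29,572,480 / $400,000,000 = 7.393%.
σ = VaR / z = 7.393% / 2.576 = 2.870%.

2.87%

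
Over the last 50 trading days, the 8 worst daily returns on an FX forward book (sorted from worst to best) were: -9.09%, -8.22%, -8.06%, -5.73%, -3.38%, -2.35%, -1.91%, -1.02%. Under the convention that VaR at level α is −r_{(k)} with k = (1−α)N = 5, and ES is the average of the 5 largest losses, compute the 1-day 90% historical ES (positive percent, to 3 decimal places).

The 5 worst returns sum to -34.48%.
ES = −(-34.48%) / 5 = 6.896%.

6.896%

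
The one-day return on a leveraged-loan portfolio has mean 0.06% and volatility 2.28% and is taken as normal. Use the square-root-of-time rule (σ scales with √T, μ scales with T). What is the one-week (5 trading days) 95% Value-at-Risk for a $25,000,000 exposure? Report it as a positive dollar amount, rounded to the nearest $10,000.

At 95%, z = 1.645.
σ_{5d} = 2.28% × √5 = 5.098%; μ_{5d} = 5 × 0.06% = 0.300%.
VaR = −(0.300%) + 1.645 × 5.098% = 8.086%.
On $25,000,000: 0.08086 × $25,000,000 = $2,021,500.

$2,020,000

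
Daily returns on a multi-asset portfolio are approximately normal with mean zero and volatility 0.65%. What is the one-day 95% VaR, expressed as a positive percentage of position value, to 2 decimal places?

1.07%

At 95% one-sided, z = 1.645.
VaR = z·σ = 1.645 × 0.65% = 1.069%.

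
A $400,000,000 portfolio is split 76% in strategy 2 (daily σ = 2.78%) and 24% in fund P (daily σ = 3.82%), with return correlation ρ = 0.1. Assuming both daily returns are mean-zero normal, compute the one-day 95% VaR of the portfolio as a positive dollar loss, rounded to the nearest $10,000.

$15,700,000

σ_p² = 0.76²·2.78² + 0.24²·3.82² + 2·0.1·0.76·0.24·2.78·3.82 = 5.6918 (%²).
σ_p = √5.6918 = 2.386%.
At 95%, z = 1.645.
VaR = 1.645 × 2.386% = 3.925%; on $400,000,000 that is $15,700,000.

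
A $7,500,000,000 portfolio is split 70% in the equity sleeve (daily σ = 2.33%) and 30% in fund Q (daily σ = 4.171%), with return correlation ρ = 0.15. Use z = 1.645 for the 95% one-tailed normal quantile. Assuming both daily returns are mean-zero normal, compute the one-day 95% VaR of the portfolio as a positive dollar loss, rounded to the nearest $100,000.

$271,400,000

σ_p² = 0.7²·2.33² + 0.3²·4.171² + 2·0.15·0.7·0.3·2.33·4.171 = 4.8382 (%²).
σ_p = √4.8382 = 2.200%.
VaR = 1.645 × 2.200% = 3.619%; on $7,500,000,000 that is $271,425,000.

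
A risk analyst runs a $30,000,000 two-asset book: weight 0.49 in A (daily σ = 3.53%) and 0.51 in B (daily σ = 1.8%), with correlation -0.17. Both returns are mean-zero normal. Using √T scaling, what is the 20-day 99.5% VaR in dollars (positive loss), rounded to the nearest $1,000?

σ_p = √(0.49²·3.53² + 0.51²·1.8² + 2·-0.17·0.49·0.51·3.53·1.8) = 1.815%.
σ_{20d} = 1.815% × √20 = 8.117%.
z(99.5%) = 2.576.
VaR = 2.576 × 8.117% = 20.909%; on $30,000,000 that is $6,272,700.

$6,273,000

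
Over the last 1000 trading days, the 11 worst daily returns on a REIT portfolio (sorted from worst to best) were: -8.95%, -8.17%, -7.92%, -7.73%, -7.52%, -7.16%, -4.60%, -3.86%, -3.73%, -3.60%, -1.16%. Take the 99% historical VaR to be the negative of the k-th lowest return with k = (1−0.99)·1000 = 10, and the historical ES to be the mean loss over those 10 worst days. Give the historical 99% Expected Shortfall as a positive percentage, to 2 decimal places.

6.32%

The 10 worst returns sum to -63.24%.
ES = −(-63.24%) / 10 = 6.324% ≈ 6.32%.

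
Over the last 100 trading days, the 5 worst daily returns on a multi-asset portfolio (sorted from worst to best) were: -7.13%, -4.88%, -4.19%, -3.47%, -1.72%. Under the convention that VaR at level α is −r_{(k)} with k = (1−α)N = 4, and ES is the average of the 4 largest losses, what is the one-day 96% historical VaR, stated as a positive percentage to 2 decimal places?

3.47%

k = 4; the 4th lowest return is -3.47%, so VaR = 3.47%.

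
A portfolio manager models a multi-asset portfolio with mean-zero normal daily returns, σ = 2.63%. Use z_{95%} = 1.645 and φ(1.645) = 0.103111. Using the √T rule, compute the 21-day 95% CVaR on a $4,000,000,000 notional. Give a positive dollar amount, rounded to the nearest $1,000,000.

$994,000,000

σ_{21d} = 2.63% × √21 = 12.052%.
ES multiplier = φ(z)/(1−α) = 0.103111/0.05 = 2.062.
ES = 12.052% × 2.062 = 24.851%; on $4,000,000,000: $994,040,000.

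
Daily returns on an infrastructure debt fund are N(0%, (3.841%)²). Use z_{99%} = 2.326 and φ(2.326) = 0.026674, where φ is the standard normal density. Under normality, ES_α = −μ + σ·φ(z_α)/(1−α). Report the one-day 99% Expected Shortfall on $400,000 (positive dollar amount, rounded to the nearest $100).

$41,000

Tail multiplier: φ(z)/(1−α) = 0.026674 / 0.01 = 2.667.
ES = 3.841% × 2.667 = 10.244%.
On $400,000: 0.10244 × $400,000 = $40,976.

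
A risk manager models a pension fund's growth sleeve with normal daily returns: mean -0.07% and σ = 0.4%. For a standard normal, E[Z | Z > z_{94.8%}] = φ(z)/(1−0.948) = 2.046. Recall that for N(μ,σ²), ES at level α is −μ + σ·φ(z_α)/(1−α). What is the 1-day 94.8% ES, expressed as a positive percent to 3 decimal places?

ES = −(-0.07%) + 0.4% × 2.046 = 0.888%.

0.888%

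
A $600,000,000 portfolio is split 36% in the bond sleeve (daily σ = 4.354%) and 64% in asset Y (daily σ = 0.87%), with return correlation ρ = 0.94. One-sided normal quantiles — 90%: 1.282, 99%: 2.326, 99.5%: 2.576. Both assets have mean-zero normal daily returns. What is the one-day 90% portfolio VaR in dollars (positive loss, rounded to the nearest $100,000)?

$16,100,000

σ_p² = 0.36²·4.354² + 0.64²·0.87² + 2·0.94·0.36·0.64·4.354·0.87 = 4.4077 (%²).
σ_p = √4.4077 = 2.099%.
VaR = 1.282 × 2.099% = 2.691%; on $600,000,000 that is $16,146,000.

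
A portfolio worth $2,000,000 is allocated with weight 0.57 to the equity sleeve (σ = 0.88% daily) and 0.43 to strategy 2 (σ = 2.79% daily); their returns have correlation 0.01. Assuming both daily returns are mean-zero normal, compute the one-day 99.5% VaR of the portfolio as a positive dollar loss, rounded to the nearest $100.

$67,200

σ_p² = 0.57²·0.88² + 0.43²·2.79² + 2·0.01·0.57·0.43·0.88·2.79 = 1.7029 (%²).
σ_p = √1.7029 = 1.305%.
At 99.5%, z = 2.576.
VaR = 2.576 × 1.305% = 3.362%; on $2,000,000 that is $67,240.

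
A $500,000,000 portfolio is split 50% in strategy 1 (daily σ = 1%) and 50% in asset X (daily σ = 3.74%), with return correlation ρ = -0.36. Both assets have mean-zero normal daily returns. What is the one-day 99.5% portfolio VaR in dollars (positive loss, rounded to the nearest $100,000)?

$22,600,000

σ_p² = 0.5²·1² + 0.5²·3.74² + 2·-0.36·0.5·0.5·1·3.74 = 3.0737 (%²).
σ_p = √3.0737 = 1.753%.
At 99.5%, z = 2.576.
VaR = 2.576 × 1.753% = 4.516%; on $500,000,000 that is $22,580,000.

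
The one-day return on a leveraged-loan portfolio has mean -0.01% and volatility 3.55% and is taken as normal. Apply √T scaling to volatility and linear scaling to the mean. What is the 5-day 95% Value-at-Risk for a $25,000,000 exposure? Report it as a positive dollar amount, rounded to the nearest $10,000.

$3,280,000

At 95%, z = 1.645.
σ_{5d} = 3.55% × √5 = 7.938%; μ_{5d} = 5 × -0.01% = -0.050%.
VaR = −(-0.050%) + 1.645 × 7.938% = 13.108%.
On $25,000,000: 0.13108 × $25,000,000 = $3,277,000.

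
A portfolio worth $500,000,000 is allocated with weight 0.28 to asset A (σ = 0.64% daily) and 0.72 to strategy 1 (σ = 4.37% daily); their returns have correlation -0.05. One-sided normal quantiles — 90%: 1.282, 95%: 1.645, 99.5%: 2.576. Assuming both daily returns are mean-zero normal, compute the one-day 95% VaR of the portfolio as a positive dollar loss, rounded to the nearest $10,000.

$25,850,000

σ_p² = 0.28²·0.64² + 0.72²·4.37² + 2·-0.05·0.28·0.72·0.64·4.37 = 9.8756 (%²).
σ_p = √9.8756 = 3.143%.
VaR = 1.645 × 3.143% = 5.170%; on $500,000,000 that is $25,850,000.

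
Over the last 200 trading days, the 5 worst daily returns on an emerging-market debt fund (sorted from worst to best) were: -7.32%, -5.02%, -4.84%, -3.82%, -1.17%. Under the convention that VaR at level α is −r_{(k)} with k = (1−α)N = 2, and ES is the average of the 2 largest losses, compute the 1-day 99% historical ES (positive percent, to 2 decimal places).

The 2 worst returns sum to -12.34%.
ES = −(-12.34%) / 2 = 6.17%.

6.17%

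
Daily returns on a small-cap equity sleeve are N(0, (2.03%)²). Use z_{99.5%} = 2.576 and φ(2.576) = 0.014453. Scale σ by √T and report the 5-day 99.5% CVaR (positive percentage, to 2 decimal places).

σ_{5d} = 2.03% × √5 = 4.539%.
ES multiplier = φ(z)/(1−α) = 0.014453/0.005 = 2.891.
ES = 4.539% × 2.891 = 13.122%.

13.12%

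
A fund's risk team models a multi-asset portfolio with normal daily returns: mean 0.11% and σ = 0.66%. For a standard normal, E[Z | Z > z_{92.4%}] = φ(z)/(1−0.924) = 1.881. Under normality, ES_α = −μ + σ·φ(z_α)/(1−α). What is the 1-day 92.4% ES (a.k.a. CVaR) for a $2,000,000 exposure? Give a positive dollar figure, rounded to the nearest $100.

ES = −(0.11%) + 0.66% × 1.881 = 1.131%.
On $2,000,000: 0.01131 × $2,000,000 = $22,620.

$22,600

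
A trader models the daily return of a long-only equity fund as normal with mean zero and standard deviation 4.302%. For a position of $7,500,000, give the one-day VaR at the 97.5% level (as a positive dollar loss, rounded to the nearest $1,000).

At 97.5% one-sided, z = 1.960.
VaR = z·σ = 1.960 × 4.302% = 8.432%.
On $7,500,000: 0.08432 × $7,500,000 = $632,400.

$632,000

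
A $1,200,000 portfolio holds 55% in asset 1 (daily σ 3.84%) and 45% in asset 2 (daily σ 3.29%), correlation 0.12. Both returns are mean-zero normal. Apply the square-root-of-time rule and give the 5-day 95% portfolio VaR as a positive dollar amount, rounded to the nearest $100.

σ_p = √(0.55²·3.84² + 0.45²·3.29² + 2·0.12·0.55·0.45·3.84·3.29) = 2.721%.
σ_{5d} = 2.721% × √5 = 6.084%.
z(95%) = 1.645.
VaR = 1.645 × 6.084% = 10.008%; on $1,200,000 that is $120,096.

$120,100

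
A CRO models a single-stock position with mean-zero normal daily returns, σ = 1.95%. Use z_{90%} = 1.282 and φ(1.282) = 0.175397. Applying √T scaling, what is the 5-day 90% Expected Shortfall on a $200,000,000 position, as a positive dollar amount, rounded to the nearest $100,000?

σ_{5d} = 1.95% × √5 = 4.360%.
ES multiplier = φ(z)/(1−α) = 0.175397/0.1 = 1.754.
ES = 4.360% × 1.754 = 7.647%; on $200,000,000: $15,294,000.

$15,300,000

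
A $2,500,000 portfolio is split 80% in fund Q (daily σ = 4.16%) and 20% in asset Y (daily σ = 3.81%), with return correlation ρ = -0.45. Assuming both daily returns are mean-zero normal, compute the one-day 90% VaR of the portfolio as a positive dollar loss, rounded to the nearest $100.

$98,100

σ_p² = 0.8²·4.16² + 0.2²·3.81² + 2·-0.45·0.8·0.2·4.16·3.81 = 9.3739 (%²).
σ_p = √9.3739 = 3.062%.
At 90%, z = 1.282.
VaR = 1.282 × 3.062% = 3.925%; on $2,500,000 that is $98,125.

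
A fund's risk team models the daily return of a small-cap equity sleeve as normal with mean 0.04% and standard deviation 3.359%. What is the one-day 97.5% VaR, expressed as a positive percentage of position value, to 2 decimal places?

6.54%

At 97.5% one-sided, z = 1.960.
VaR = −μ + z·σ = −(0.04%) + 1.960 × 3.359% = 6.544%.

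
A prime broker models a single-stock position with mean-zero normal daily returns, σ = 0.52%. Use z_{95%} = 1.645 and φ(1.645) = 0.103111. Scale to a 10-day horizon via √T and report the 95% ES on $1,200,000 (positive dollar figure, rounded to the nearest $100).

$40,700

σ_{10d} = 0.52% × √10 = 1.644%.
ES multiplier = φ(z)/(1−α) = 0.103111/0.05 = 2.062.
ES = 1.644% × 2.062 = 3.390%; on $1,200,000: $40,680.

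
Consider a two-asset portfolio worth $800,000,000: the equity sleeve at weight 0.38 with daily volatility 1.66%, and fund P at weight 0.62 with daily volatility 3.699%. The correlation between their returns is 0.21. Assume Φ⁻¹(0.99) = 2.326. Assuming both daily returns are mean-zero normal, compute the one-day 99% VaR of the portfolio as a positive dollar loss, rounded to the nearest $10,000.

$46,580,000

σ_p² = 0.38²·1.66² + 0.62²·3.699² + 2·0.21·0.38·0.62·1.66·3.699 = 6.2651 (%²).
σ_p = √6.2651 = 2.503%.
VaR = 2.326 × 2.503% = 5.822%; on $800,000,000 that is $46,576,000.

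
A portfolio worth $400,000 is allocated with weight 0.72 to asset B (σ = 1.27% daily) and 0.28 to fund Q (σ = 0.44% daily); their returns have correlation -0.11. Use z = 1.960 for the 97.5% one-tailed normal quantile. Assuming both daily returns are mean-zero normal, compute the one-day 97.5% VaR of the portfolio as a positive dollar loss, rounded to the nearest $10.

$7,130

σ_p² = 0.72²·1.27² + 0.28²·0.44² + 2·-0.11·0.72·0.28·1.27·0.44 = 0.8265 (%²).
σ_p = √0.8265 = 0.909%.
VaR = 1.960 × 0.909% = 1.782%; on $400,000 that is $7,128.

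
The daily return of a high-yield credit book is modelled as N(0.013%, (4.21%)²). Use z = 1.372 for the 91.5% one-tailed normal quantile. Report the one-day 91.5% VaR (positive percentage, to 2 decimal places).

5.76%

VaR = −μ + z·σ = −(0.013%) + 1.372 × 4.21% = 5.763%.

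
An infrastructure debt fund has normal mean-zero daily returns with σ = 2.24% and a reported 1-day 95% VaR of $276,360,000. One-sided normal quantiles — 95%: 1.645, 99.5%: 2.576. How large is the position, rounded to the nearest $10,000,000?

VaR as a fraction of value: z·σ = 1.645 × 2.24% = 3.6848%.
Position = $276,360,000 / 0.036848 = $7,500,000,000.

$7,500,000,000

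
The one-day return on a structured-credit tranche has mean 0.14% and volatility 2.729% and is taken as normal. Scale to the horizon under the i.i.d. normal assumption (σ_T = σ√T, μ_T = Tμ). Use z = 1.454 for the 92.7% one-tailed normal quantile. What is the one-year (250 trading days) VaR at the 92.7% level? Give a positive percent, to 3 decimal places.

27.739%

σ_{250d} = 2.729% × √250 = 43.149%; μ_{250d} = 250 × 0.14% = 35.000%.
VaR = −(35.000%) + 1.454 × 43.149% = 27.739%.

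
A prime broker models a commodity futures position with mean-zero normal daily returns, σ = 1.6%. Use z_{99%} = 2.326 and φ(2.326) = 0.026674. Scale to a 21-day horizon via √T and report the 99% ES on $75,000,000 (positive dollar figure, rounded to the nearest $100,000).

$14,700,000

σ_{21d} = 1.6% × √21 = 7.332%.
ES multiplier = φ(z)/(1−α) = 0.026674/0.01 = 2.667.
ES = 7.332% × 2.667 = 19.554%; on $75,000,000: $14,665,500.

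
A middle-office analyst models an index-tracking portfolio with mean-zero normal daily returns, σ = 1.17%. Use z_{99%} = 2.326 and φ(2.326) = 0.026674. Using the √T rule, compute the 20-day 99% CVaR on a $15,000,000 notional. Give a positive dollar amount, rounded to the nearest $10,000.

σ_{20d} = 1.17% × √20 = 5.232%.
ES multiplier = φ(z)/(1−α) = 0.026674/0.01 = 2.667.
ES = 5.232% × 2.667 = 13.954%; on $15,000,000: $2,093,100.

$2,090,000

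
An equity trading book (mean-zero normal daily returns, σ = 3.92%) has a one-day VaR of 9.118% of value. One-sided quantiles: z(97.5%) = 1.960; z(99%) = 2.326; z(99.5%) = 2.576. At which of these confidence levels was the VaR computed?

99%

Implied z = VaR/σ = 9.118 / 3.92 = 2.326.
This matches z(99%) = 2.326.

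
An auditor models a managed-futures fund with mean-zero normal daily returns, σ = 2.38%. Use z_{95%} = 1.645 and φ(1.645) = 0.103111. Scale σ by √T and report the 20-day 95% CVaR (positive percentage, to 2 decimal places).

21.95%

σ_{20d} = 2.38% × √20 = 10.644%.
ES multiplier = φ(z)/(1−α) = 0.103111/0.05 = 2.062.
ES = 10.644% × 2.062 = 21.948%.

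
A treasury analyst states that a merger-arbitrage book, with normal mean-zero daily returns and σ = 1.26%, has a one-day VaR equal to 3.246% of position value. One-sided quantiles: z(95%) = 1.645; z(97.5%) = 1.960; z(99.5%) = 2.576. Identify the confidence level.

Implied z = VaR/σ = 3.246 / 1.26 = 2.576.
This matches z(99.5%) = 2.576.

99.5%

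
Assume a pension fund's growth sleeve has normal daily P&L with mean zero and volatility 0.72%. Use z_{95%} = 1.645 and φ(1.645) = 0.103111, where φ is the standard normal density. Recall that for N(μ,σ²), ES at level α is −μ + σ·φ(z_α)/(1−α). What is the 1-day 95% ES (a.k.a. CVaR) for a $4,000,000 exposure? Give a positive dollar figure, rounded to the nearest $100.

$59,400

Tail multiplier: φ(z)/(1−α) = 0.103111 / 0.05 = 2.062.
ES = 0.72% × 2.062 = 1.485%.
On $4,000,000: 0.01485 × $4,000,000 = $59,400.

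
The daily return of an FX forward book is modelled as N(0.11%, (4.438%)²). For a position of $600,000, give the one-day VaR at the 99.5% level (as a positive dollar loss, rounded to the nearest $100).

$67,900

At 99.5% one-sided, z = 2.576.
VaR = −μ + z·σ = −(0.11%) + 2.576 × 4.438% = 11.322%.
On $600,000: 0.11322 × $600,000 = $67,932.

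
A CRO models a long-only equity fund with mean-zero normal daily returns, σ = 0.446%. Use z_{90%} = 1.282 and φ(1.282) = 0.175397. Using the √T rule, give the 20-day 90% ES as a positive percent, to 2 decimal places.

σ_{20d} = 0.446% × √20 = 1.995%.
ES multiplier = φ(z)/(1−α) = 0.175397/0.1 = 1.754.
ES = 1.995% × 1.754 = 3.499%.

3.50%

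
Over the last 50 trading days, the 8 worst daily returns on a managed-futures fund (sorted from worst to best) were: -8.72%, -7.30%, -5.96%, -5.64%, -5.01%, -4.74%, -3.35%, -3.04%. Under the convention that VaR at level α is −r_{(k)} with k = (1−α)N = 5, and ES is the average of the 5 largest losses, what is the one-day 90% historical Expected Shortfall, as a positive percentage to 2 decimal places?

The 5 worst returns sum to -32.63%.
ES = −(-32.63%) / 5 = 6.526% ≈ 6.53%.

6.53%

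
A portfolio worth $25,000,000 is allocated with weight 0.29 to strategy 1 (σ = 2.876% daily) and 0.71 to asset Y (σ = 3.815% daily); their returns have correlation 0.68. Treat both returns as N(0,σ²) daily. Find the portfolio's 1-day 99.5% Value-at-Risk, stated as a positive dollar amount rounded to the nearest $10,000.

$2,150,000

σ_p² = 0.29²·2.876² + 0.71²·3.815² + 2·0.68·0.29·0.71·2.876·3.815 = 11.1048 (%²).
σ_p = √11.1048 = 3.332%.
At 99.5%, z = 2.576.
VaR = 2.576 × 3.332% = 8.583%; on $25,000,000 that is $2,145,750.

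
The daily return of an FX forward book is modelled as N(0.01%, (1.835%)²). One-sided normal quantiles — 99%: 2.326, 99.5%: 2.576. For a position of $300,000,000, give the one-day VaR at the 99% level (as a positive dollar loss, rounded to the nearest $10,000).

$12,770,000

VaR = −μ + z·σ = −(0.01%) + 2.326 × 1.835% = 4.258%.
On $300,000,000: 0.04258 × $300,000,000 = $12,774,000.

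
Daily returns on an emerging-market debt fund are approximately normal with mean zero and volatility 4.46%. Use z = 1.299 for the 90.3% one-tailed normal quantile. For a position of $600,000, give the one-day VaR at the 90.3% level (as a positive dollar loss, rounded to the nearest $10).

$34,760

VaR = z·σ = 1.299 × 4.46% = 5.794%.
On $600,000: 0.05794 × $600,000 = $34,764.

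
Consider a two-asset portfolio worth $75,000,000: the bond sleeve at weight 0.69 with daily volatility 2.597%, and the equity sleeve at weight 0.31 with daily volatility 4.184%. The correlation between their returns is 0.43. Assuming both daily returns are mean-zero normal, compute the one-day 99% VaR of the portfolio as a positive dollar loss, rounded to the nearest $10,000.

σ_p² = 0.69²·2.597² + 0.31²·4.184² + 2·0.43·0.69·0.31·2.597·4.184 = 6.8921 (%²).
σ_p = √6.8921 = 2.625%.
At 99%, z = 2.326.
VaR = 2.326 × 2.625% = 6.106%; on $75,000,000 that is $4,579,500.

$4,580,000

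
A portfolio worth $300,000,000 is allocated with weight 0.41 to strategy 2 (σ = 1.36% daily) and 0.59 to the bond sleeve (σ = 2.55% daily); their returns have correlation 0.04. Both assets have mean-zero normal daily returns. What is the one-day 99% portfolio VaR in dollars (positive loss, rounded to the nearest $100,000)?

$11,300,000

σ_p² = 0.41²·1.36² + 0.59²·2.55² + 2·0.04·0.41·0.59·1.36·2.55 = 2.6416 (%²).
σ_p = √2.6416 = 1.625%.
At 99%, z = 2.326.
VaR = 2.326 × 1.625% = 3.780%; on $300,000,000 that is $11,340,000.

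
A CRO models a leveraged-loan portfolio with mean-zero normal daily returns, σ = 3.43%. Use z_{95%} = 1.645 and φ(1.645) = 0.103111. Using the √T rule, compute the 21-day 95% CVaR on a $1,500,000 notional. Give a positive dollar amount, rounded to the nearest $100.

$486,200

σ_{21d} = 3.43% × √21 = 15.718%.
ES multiplier = φ(z)/(1−α) = 0.103111/0.05 = 2.062.
ES = 15.718% × 2.062 = 32.411%; on $1,500,000: $486,165.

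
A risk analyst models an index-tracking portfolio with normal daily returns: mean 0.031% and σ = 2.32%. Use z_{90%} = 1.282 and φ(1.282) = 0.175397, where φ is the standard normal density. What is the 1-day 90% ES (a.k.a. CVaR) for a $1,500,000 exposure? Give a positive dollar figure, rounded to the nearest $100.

Tail multiplier: φ(z)/(1−α) = 0.175397 / 0.1 = 1.754.
ES = −(0.031%) + 2.32% × 1.754 = 4.038%.
On $1,500,000: 0.04038 × $1,500,000 = $60,570.

$60,600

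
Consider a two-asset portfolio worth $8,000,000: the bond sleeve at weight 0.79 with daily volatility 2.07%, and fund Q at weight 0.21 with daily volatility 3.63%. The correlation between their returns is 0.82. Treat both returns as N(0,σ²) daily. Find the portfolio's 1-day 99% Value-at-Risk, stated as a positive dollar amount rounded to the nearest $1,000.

σ_p² = 0.79²·2.07² + 0.21²·3.63² + 2·0.82·0.79·0.21·2.07·3.63 = 5.2997 (%²).
σ_p = √5.2997 = 2.302%.
At 99%, z = 2.326.
VaR = 2.326 × 2.302% = 5.354%; on $8,000,000 that is $428,320.

$428,000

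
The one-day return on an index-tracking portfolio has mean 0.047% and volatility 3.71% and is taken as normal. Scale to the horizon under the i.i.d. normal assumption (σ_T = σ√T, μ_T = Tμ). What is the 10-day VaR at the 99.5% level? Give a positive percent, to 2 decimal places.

29.75%

At 99.5%, z = 2.576.
σ_{10d} = 3.71% × √10 = 11.732%; μ_{10d} = 10 × 0.047% = 0.470%.
VaR = −(0.470%) + 2.576 × 11.732% = 29.752%.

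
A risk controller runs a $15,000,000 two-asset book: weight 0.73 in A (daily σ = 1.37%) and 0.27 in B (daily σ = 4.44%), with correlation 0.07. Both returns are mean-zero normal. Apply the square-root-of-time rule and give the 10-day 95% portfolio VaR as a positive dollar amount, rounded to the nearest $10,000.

$1,260,000

σ_p = √(0.73²·1.37² + 0.27²·4.44² + 2·0.07·0.73·0.27·1.37·4.44) = 1.614%.
σ_{10d} = 1.614% × √10 = 5.104%.
z(95%) = 1.645.
VaR = 1.645 × 5.104% = 8.396%; on $15,000,000 that is $1,259,400.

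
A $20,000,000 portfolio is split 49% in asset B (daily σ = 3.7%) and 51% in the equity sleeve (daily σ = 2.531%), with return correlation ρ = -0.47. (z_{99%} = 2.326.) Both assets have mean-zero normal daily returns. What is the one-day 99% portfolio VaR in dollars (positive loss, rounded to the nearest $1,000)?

σ_p² = 0.49²·3.7² + 0.51²·2.531² + 2·-0.47·0.49·0.51·3.7·2.531 = 2.7533 (%²).
σ_p = √2.7533 = 1.659%.
VaR = 2.326 × 1.659% = 3.859%; on $20,000,000 that is $771,800.

$772,000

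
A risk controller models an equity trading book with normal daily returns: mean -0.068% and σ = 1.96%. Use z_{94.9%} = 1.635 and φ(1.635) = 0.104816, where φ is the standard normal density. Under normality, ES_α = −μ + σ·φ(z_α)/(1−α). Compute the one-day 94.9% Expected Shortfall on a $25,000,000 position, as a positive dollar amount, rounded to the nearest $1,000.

Tail multiplier: φ(z)/(1−α) = 0.104816 / 0.051 = 2.055.
ES = −(-0.068%) + 1.96% × 2.055 = 4.096%.
On $25,000,000: 0.04096 × $25,000,000 = $1,024,000.

$1,024,000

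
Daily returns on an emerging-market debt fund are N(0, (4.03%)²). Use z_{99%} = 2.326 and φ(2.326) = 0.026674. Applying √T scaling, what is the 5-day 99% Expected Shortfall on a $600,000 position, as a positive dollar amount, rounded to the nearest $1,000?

$144,000

σ_{5d} = 4.03% × √5 = 9.011%.
ES multiplier = φ(z)/(1−α) = 0.026674/0.01 = 2.667.
ES = 9.011% × 2.667 = 24.032%; on $600,000: $144,192.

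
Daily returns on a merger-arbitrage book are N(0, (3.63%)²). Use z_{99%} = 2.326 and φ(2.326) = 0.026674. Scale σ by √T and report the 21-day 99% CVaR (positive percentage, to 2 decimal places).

44.37%

σ_{21d} = 3.63% × √21 = 16.635%.
ES multiplier = φ(z)/(1−α) = 0.026674/0.01 = 2.667.
ES = 16.635% × 2.667 = 44.366%.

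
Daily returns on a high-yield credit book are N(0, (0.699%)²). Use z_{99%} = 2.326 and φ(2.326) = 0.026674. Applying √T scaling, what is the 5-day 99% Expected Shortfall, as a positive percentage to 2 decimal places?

σ_{5d} = 0.699% × √5 = 1.563%.
ES multiplier = φ(z)/(1−α) = 0.026674/0.01 = 2.667.
ES = 1.563% × 2.667 = 4.169%.

4.17%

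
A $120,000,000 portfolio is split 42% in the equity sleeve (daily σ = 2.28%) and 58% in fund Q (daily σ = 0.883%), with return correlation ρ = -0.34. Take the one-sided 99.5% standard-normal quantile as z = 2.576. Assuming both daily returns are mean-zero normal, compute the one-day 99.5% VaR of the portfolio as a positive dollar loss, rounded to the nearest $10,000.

σ_p² = 0.42²·2.28² + 0.58²·0.883² + 2·-0.34·0.42·0.58·2.28·0.883 = 0.8458 (%²).
σ_p = √0.8458 = 0.920%.
VaR = 2.576 × 0.920% = 2.370%; on $120,000,000 that is $2,844,000.

$2,840,000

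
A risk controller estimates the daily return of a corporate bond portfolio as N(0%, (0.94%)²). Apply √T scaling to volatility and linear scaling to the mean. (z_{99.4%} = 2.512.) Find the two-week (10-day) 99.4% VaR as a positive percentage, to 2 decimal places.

σ_{10d} = 0.94% × √10 = 2.973%.
VaR = 2.512 × 2.973% = 7.468%.

7.47%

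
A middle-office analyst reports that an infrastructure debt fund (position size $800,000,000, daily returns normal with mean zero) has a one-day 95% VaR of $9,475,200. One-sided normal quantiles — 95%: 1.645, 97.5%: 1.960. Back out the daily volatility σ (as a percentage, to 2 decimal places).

VaR as a fraction: $9,475,200 / $800,000,000 = 1.184%.
σ = VaR / z = 1.184% / 1.645 = 0.720%.

0.72%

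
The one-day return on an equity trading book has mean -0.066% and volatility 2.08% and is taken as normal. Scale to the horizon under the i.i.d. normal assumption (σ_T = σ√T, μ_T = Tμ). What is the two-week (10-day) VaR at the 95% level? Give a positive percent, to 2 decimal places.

11.48%

At 95%, z = 1.645.
σ_{10d} = 2.08% × √10 = 6.578%; μ_{10d} = 10 × -0.066% = -0.660%.
VaR = −(-0.660%) + 1.645 × 6.578% = 11.481%.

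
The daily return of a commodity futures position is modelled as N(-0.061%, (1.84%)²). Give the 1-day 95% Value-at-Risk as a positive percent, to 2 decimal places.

3.09%

At 95% one-sided, z = 1.645.
VaR = −μ + z·σ = −(-0.061%) + 1.645 × 1.84% = 3.088%.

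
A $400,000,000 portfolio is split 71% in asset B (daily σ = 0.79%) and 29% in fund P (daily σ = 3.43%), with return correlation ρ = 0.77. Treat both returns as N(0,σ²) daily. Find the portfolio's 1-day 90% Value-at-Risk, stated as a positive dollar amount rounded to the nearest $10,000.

σ_p² = 0.71²·0.79² + 0.29²·3.43² + 2·0.77·0.71·0.29·0.79·3.43 = 2.1632 (%²).
σ_p = √2.1632 = 1.471%.
At 90%, z = 1.282.
VaR = 1.282 × 1.471% = 1.886%; on $400,000,000 that is $7,544,000.

$7,540,000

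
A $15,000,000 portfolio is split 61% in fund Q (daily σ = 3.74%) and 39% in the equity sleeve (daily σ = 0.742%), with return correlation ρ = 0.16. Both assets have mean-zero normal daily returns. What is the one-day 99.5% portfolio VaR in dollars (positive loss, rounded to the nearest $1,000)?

$906,000

σ_p² = 0.61²·3.74² + 0.39²·0.742² + 2·0.16·0.61·0.39·3.74·0.742 = 5.4998 (%²).
σ_p = √5.4998 = 2.345%.
At 99.5%, z = 2.576.
VaR = 2.576 × 2.345% = 6.041%; on $15,000,000 that is $906,150.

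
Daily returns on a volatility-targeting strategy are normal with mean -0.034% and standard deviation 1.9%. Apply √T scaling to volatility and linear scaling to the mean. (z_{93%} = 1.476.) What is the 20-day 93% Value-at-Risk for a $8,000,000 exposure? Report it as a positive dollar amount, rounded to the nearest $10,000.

$1,060,000

σ_{20d} = 1.9% × √20 = 8.497%; μ_{20d} = 20 × -0.034% = -0.680%.
VaR = −(-0.680%) + 1.476 × 8.497% = 13.222%.
On $8,000,000: 0.13222 × $8,000,000 = $1,057,760.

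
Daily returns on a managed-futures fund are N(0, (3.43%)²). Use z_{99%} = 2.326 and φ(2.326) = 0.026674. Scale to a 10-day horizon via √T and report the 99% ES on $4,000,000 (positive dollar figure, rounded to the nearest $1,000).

$1,157,000

σ_{10d} = 3.43% × √10 = 10.847%.
ES multiplier = φ(z)/(1−α) = 0.026674/0.01 = 2.667.
ES = 10.847% × 2.667 = 28.929%; on $4,000,000: $1,157,160.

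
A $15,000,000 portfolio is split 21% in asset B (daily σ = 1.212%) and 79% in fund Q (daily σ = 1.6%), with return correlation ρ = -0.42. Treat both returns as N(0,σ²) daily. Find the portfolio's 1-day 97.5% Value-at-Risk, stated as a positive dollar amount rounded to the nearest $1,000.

σ_p² = 0.21²·1.212² + 0.79²·1.6² + 2·-0.42·0.21·0.79·1.212·1.6 = 1.3922 (%²).
σ_p = √1.3922 = 1.180%.
At 97.5%, z = 1.960.
VaR = 1.960 × 1.180% = 2.313%; on $15,000,000 that is $346,950.

$347,000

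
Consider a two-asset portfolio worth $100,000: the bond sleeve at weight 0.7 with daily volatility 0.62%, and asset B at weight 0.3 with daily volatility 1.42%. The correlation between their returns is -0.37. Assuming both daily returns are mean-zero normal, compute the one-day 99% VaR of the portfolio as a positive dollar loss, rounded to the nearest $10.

σ_p² = 0.7²·0.62² + 0.3²·1.42² + 2·-0.37·0.7·0.3·0.62·1.42 = 0.2330 (%²).
σ_p = √0.2330 = 0.483%.
At 99%, z = 2.326.
VaR = 2.326 × 0.483% = 1.123%; on $100,000 that is $1,123.

$1,120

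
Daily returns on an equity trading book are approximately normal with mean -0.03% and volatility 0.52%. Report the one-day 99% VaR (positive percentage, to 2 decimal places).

1.24%

At 99% one-sided, z = 2.326.
VaR = −μ + z·σ = −(-0.03%) + 2.326 × 0.52% = 1.240%.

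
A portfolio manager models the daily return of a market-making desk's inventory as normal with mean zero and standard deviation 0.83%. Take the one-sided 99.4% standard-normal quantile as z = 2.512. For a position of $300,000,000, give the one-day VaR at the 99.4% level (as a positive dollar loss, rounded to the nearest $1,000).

$6,255,000

VaR = z·σ = 2.512 × 0.83% = 2.085%.
On $300,000,000: 0.02085 × $300,000,000 = $6,255,000.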